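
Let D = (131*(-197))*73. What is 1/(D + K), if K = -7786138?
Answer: -1/9670049 ≈ -1.0341e-7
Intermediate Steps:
D = -1883911 (D = -25807*73 = -1883911)
1/(D + K) = 1/(-1883911 - 7786138) = 1/(-9670049) = -1/9670049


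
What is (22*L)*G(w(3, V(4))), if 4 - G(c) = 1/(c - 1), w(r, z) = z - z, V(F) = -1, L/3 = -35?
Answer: -11550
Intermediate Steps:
L = -105 (L = 3*(-35) = -105)
w(r, z) = 0
G(c) = 4 - 1/(-1 + c) (G(c) = 4 - 1/(c - 1) = 4 - 1/(-1 + c))
(22*L)*G(w(3, V(4))) = (22*(-105))*((-5 + 4*0)/(-1 + 0)) = -2310*(-5 + 0)/(-1) = -(-2310)*(-5) = -2310*5 = -11550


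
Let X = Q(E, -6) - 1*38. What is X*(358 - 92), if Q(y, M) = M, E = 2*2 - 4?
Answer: -11704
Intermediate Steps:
E = 0 (E = 4 - 4 = 0)
X = -44 (X = -6 - 1*38 = -6 - 38 = -44)
X*(358 - 92) = -44*(358 - 92) = -44*266 = -11704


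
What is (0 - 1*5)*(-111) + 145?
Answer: 700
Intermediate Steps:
(0 - 1*5)*(-111) + 145 = (0 - 5)*(-111) + 145 = -5*(-111) + 145 = 555 + 145 = 700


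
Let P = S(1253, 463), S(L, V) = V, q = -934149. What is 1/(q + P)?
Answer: -1/933686 ≈ -1.0710e-6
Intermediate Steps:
P = 463
1/(q + P) = 1/(-934149 + 463) = 1/(-933686) = -1/933686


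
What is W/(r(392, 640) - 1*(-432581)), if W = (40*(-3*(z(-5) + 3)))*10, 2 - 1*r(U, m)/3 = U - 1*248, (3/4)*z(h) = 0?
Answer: -720/86431 ≈ -0.0083303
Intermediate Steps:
z(h) = 0 (z(h) = (4/3)*0 = 0)
r(U, m) = 750 - 3*U (r(U, m) = 6 - 3*(U - 1*248) = 6 - 3*(U - 248) = 6 - 3*(-248 + U) = 6 + (744 - 3*U) = 750 - 3*U)
W = -3600 (W = (40*(-3*(0 + 3)))*10 = (40*(-3*3))*10 = (40*(-9))*10 = -360*10 = -3600)
W/(r(392, 640) - 1*(-432581)) = -3600/((750 - 3*392) - 1*(-432581)) = -3600/((750 - 1176) + 432581) = -3600/(-426 + 432581) = -3600/432155 = -3600*1/432155 = -720/86431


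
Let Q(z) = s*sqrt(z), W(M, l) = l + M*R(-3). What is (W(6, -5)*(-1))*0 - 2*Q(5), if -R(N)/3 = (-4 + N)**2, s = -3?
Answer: 6*sqrt(5) ≈ 13.416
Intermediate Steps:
R(N) = -3*(-4 + N)**2
W(M, l) = l - 147*M (W(M, l) = l + M*(-3*(-4 - 3)**2) = l + M*(-3*(-7)**2) = l + M*(-3*49) = l + M*(-147) = l - 147*M)
Q(z) = -3*sqrt(z)
(W(6, -5)*(-1))*0 - 2*Q(5) = ((-5 - 147*6)*(-1))*0 - (-6)*sqrt(5) = ((-5 - 882)*(-1))*0 + 6*sqrt(5) = -887*(-1)*0 + 6*sqrt(5) = 887*0 + 6*sqrt(5) = 0 + 6*sqrt(5) = 6*sqrt(5)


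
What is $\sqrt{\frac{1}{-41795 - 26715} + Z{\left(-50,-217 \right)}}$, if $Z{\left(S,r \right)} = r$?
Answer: $\frac{i \sqrt{1018515630210}}{68510} \approx 14.731 i$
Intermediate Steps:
$\sqrt{\frac{1}{-41795 - 26715} + Z{\left(-50,-217 \right)}} = \sqrt{\frac{1}{-41795 - 26715} - 217} = \sqrt{\frac{1}{-68510} - 217} = \sqrt{- \frac{1}{68510} - 217} = \sqrt{- \frac{14866671}{68510}} = \frac{i \sqrt{1018515630210}}{68510}$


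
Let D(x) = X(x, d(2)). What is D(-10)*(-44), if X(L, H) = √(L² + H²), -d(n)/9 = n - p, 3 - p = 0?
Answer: -44*√181 ≈ -591.96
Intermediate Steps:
p = 3 (p = 3 - 1*0 = 3 + 0 = 3)
d(n) = 27 - 9*n (d(n) = -9*(n - 1*3) = -9*(n - 3) = -9*(-3 + n) = 27 - 9*n)
X(L, H) = √(H² + L²)
D(x) = √(81 + x²) (D(x) = √((27 - 9*2)² + x²) = √((27 - 18)² + x²) = √(9² + x²) = √(81 + x²))
D(-10)*(-44) = √(81 + (-10)²)*(-44) = √(81 + 100)*(-44) = √181*(-44) = -44*√181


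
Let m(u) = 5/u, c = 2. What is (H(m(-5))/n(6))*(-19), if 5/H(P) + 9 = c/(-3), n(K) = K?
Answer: 95/58 ≈ 1.6379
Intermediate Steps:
H(P) = -15/29 (H(P) = 5/(-9 + 2/(-3)) = 5/(-9 + 2*(-⅓)) = 5/(-9 - ⅔) = 5/(-29/3) = 5*(-3/29) = -15/29)
(H(m(-5))/n(6))*(-19) = -15/29/6*(-19) = -15/29*⅙*(-19) = -5/58*(-19) = 95/58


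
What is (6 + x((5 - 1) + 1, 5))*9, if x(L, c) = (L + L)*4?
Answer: 414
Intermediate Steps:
x(L, c) = 8*L (x(L, c) = (2*L)*4 = 8*L)
(6 + x((5 - 1) + 1, 5))*9 = (6 + 8*((5 - 1) + 1))*9 = (6 + 8*(4 + 1))*9 = (6 + 8*5)*9 = (6 + 40)*9 = 46*9 = 414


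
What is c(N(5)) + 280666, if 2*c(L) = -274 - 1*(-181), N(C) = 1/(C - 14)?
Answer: 561239/2 ≈ 2.8062e+5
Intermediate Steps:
N(C) = 1/(-14 + C)
c(L) = -93/2 (c(L) = (-274 - 1*(-181))/2 = (-274 + 181)/2 = (½)*(-93) = -93/2)
c(N(5)) + 280666 = -93/2 + 280666 = 561239/2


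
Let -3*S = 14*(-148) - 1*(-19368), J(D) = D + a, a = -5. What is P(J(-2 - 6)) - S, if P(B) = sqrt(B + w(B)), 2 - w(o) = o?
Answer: 17296/3 + sqrt(2) ≈ 5766.8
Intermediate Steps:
w(o) = 2 - o
J(D) = -5 + D (J(D) = D - 5 = -5 + D)
P(B) = sqrt(2) (P(B) = sqrt(B + (2 - B)) = sqrt(2))
S = -17296/3 (S = -(14*(-148) - 1*(-19368))/3 = -(-2072 + 19368)/3 = -1/3*17296 = -17296/3 ≈ -5765.3)
P(J(-2 - 6)) - S = sqrt(2) - 1*(-17296/3) = sqrt(2) + 17296/3 = 17296/3 + sqrt(2)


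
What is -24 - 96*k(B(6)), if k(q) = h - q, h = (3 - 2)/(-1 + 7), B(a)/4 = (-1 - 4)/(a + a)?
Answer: -200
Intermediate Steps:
B(a) = -10/a (B(a) = 4*((-1 - 4)/(a + a)) = 4*(-5*1/(2*a)) = 4*(-5/(2*a)) = -10/a)
h = 1/6 ≈ 0.16667
k(q) = 1/6 - q
-24 - 96*k(B(6)) = -24 - 96*(1/6 - (-10)/6) = -24 - 96*(1/6 - 1*(-5/3)) = -24 - 96*(1/6 + 5/3) = -24 - 96*11/6 = -24 - 176 = -200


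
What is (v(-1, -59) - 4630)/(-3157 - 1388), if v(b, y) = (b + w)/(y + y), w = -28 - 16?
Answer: 109259/107262 ≈ 1.0186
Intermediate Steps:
w = -44
v(b, y) = (-44 + b)/(2*y) (v(b, y) = (b - 44)/(y + y) = (-44 + b)/((2*y)) = (-44 + b)*(1/(2*y)) = (-44 + b)/(2*y))
(v(-1, -59) - 4630)/(-3157 - 1388) = ((1/2)*(-44 - 1)/(-59) - 4630)/(-3157 - 1388) = ((1/2)*(-1/59)*(-45) - 4630)/(-4545) = (45/118 - 4630)*(-1/4545) = -546295/118*(-1/4545) = 109259/107262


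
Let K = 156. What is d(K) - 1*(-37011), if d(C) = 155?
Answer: 37166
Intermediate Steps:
d(K) - 1*(-37011) = 155 - 1*(-37011) = 155 + 37011 = 37166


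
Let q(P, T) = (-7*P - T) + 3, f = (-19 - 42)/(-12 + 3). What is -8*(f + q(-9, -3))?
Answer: -5456/9 ≈ -606.22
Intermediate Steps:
f = 61/9 (f = -61/(-9) = -61*(-⅑) = 61/9 ≈ 6.7778)
q(P, T) = 3 - T - 7*P (q(P, T) = (-T - 7*P) + 3 = 3 - T - 7*P)
-8*(f + q(-9, -3)) = -8*(61/9 + (3 - 1*(-3) - 7*(-9))) = -8*(61/9 + (3 + 3 + 63)) = -8*(61/9 + 69) = -8*682/9 = -5456/9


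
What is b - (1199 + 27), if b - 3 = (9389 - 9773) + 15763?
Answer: 14156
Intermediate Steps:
b = 15382 (b = 3 + ((9389 - 9773) + 15763) = 3 + (-384 + 15763) = 3 + 15379 = 15382)
b - (1199 + 27) = 15382 - (1199 + 27) = 15382 - 1*1226 = 15382 - 1226 = 14156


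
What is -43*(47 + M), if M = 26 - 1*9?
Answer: -2752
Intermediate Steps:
M = 17 (M = 26 - 9 = 17)
-43*(47 + M) = -43*(47 + 17) = -43*64 = -2752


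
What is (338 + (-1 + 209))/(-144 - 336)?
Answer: -91/80 ≈ -1.1375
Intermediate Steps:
(338 + (-1 + 209))/(-144 - 336) = (338 + 208)/(-480) = 546*(-1/480) = -91/80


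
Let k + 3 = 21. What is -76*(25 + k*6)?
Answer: -10108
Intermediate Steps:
k = 18 (k = -3 + 21 = 18)
-76*(25 + k*6) = -76*(25 + 18*6) = -76*(25 + 108) = -76*133 = -10108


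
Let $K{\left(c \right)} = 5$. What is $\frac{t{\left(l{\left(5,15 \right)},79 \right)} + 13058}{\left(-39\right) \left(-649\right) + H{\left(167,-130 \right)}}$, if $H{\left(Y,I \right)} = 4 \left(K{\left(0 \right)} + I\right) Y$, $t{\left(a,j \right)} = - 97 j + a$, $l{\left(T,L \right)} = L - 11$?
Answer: $- \frac{5399}{58189} \approx -0.092784$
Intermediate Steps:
$l{\left(T,L \right)} = -11 + L$
$t{\left(a,j \right)} = a - 97 j$
$H{\left(Y,I \right)} = Y \left(20 + 4 I\right)$ ($H{\left(Y,I \right)} = 4 \left(5 + I\right) Y = \left(20 + 4 I\right) Y = Y \left(20 + 4 I\right)$)
$\frac{t{\left(l{\left(5,15 \right)},79 \right)} + 13058}{\left(-39\right) \left(-649\right) + H{\left(167,-130 \right)}} = \frac{\left(\left(-11 + 15\right) - 7663\right) + 13058}{\left(-39\right) \left(-649\right) + 4 \cdot 167 \left(5 - 130\right)} = \frac{\left(4 - 7663\right) + 13058}{25311 + 4 \cdot 167 \left(-125\right)} = \frac{-7659 + 13058}{25311 - 83500} = \frac{5399}{-58189} = 5399 \left(- \frac{1}{58189}\right) = - \frac{5399}{58189}$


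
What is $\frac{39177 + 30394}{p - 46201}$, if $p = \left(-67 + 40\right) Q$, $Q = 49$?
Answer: $- \frac{69571}{47524} \approx -1.4639$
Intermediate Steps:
$p = -1323$ ($p = \left(-67 + 40\right) 49 = \left(-27\right) 49 = -1323$)
$\frac{39177 + 30394}{p - 46201} = \frac{39177 + 30394}{-1323 - 46201} = \frac{69571}{-47524} = 69571 \left(- \frac{1}{47524}\right) = - \frac{69571}{47524}$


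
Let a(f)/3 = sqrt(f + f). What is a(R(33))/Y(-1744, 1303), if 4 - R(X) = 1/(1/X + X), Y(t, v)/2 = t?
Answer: -3*sqrt(2358215)/1900960 ≈ -0.0024235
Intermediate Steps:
Y(t, v) = 2*t
R(X) = 4 - 1/(X + 1/X) (R(X) = 4 - 1/(1/X + X) = 4 - 1/(X + 1/X))
a(f) = 3*sqrt(2)*sqrt(f) (a(f) = 3*sqrt(f + f) = 3*sqrt(2*f) = 3*(sqrt(2)*sqrt(f)) = 3*sqrt(2)*sqrt(f))
a(R(33))/Y(-1744, 1303) = (3*sqrt(2)*sqrt((4 - 1*33 + 4*33**2)/(1 + 33**2)))/((2*(-1744))) = (3*sqrt(2)*sqrt((4 - 33 + 4*1089)/(1 + 1089)))/(-3488) = (3*sqrt(2)*sqrt((4 - 33 + 4356)/1090))*(-1/3488) = (3*sqrt(2)*sqrt((1/1090)*4327))*(-1/3488) = (3*sqrt(2)*sqrt(4327/1090))*(-1/3488) = (3*sqrt(2)*(sqrt(4716430)/1090))*(-1/3488) = (3*sqrt(2358215)/545)*(-1/3488) = -3*sqrt(2358215)/1900960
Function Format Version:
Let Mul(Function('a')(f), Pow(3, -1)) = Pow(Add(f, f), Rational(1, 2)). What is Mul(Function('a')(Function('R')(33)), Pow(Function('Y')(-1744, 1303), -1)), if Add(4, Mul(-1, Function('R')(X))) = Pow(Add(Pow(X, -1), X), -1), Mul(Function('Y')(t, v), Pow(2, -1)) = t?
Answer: Mul(Rational(-3, 1900960), Pow(2358215, Rational(1, 2))) ≈ -0.0024235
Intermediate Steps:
Function('Y')(t, v) = Mul(2, t)
Function('R')(X) = Add(4, Mul(-1, Pow(Add(X, Pow(X, -1)), -1))) (Function('R')(X) = Add(4, Mul(-1, Pow(Add(Pow(X, -1), X), -1))) = Add(4, Mul(-1, Pow(Add(X, Pow(X, -1)), -1))))
Function('a')(f) = Mul(3, Pow(2, Rational(1, 2)), Pow(f, Rational(1, 2))) (Function('a')(f) = Mul(3, Pow(Add(f, f), Rational(1, 2))) = Mul(3, Pow(Mul(2, f), Rational(1, 2))) = Mul(3, Mul(Pow(2, Rational(1, 2)), Pow(f, Rational(1, 2)))) = Mul(3, Pow(2, Rational(1, 2)), Pow(f, Rational(1, 2))))
Mul(Function('a')(Function('R')(33)), Pow(Function('Y')(-1744, 1303), -1)) = Mul(Mul(3, Pow(2, Rational(1, 2)), Pow(Mul(Pow(Add(1, Pow(33, 2)), -1), Add(4, Mul(-1, 33), Mul(4, Pow(33, 2)))), Rational(1, 2))), Pow(Mul(2, -1744), -1)) = Mul(Mul(3, Pow(2, Rational(1, 2)), Pow(Mul(Pow(Add(1, 1089), -1), Add(4, -33, Mul(4, 1089))), Rational(1, 2))), Pow(-3488, -1)) = Mul(Mul(3, Pow(2, Rational(1, 2)), Pow(Mul(Pow(1090, -1), Add(4, -33, 4356)), Rational(1, 2))), Rational(-1, 3488)) = Mul(Mul(3, Pow(2, Rational(1, 2)), Pow(Mul(Rational(1, 1090), 4327), Rational(1, 2))), Rational(-1, 3488)) = Mul(Mul(3, Pow(2, Rational(1, 2)), Pow(Rational(4327, 1090), Rational(1, 2))), Rational(-1, 3488)) = Mul(Mul(3, Pow(2, Rational(1, 2)), Mul(Rational(1, 1090), Pow(4716430, Rational(1, 2)))), Rational(-1, 3488)) = Mul(Mul(Rational(3, 545), Pow(2358215, Rational(1, 2))), Rational(-1, 3488)) = Mul(Rational(-3, 1900960), Pow(2358215, Rational(1, 2)))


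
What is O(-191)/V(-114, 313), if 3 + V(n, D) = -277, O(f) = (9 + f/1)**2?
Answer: -1183/10 ≈ -118.30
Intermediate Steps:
O(f) = (9 + f)**2 (O(f) = (9 + f*1)**2 = (9 + f)**2)
V(n, D) = -280 (V(n, D) = -3 - 277 = -280)
O(-191)/V(-114, 313) = (9 - 191)**2/(-280) = (-182)**2*(-1/280) = 33124*(-1/280) = -1183/10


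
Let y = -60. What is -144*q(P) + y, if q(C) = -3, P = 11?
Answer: 372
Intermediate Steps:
-144*q(P) + y = -144*(-3) - 60 = 432 - 60 = 372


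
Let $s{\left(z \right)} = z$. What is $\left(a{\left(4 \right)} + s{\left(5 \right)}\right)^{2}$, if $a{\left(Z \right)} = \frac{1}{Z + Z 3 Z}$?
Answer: $\frac{68121}{2704} \approx 25.193$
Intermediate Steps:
$a{\left(Z \right)} = \frac{1}{Z + 3 Z^{2}}$ ($a{\left(Z \right)} = \frac{1}{Z + 3 Z Z} = \frac{1}{Z + 3 Z^{2}}$)
$\left(a{\left(4 \right)} + s{\left(5 \right)}\right)^{2} = \left(\frac{1}{4 \left(1 + 3 \cdot 4\right)} + 5\right)^{2} = \left(\frac{1}{4 \left(1 + 12\right)} + 5\right)^{2} = \left(\frac{1}{4 \cdot 13} + 5\right)^{2} = \left(\frac{1}{4} \cdot \frac{1}{13} + 5\right)^{2} = \left(\frac{1}{52} + 5\right)^{2} = \left(\frac{261}{52}\right)^{2} = \frac{68121}{2704}$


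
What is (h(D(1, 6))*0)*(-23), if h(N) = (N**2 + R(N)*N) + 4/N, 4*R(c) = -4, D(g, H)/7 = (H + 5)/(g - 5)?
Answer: 0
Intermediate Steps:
D(g, H) = 7*(5 + H)/(-5 + g) (D(g, H) = 7*((H + 5)/(g - 5)) = 7*((5 + H)/(-5 + g)) = 7*(5 + H)/(-5 + g))
R(c) = -1 (R(c) = (1/4)*(-4) = -1)
h(N) = N**2 - N + 4/N (h(N) = (N**2 - N) + 4/N = N**2 - N + 4/N)
(h(D(1, 6))*0)*(-23) = (((7*(5 + 6)/(-5 + 1))**2 - 7*(5 + 6)/(-5 + 1) + 4/((7*(5 + 6)/(-5 + 1))))*0)*(-23) = (((7*11/(-4))**2 - 7*11/(-4) + 4/((7*11/(-4))))*0)*(-23) = (((7*(-1/4)*11)**2 - 7*(-1)*11/4 + 4/((7*(-1/4)*11)))*0)*(-23) = (((-77/4)**2 - 1*(-77/4) + 4/(-77/4))*0)*(-23) = ((5929/16 + 77/4 + 4*(-4/77))*0)*(-23) = ((5929/16 + 77/4 - 16/77)*0)*(-23) = ((479993/1232)*0)*(-23) = 0*(-23) = 0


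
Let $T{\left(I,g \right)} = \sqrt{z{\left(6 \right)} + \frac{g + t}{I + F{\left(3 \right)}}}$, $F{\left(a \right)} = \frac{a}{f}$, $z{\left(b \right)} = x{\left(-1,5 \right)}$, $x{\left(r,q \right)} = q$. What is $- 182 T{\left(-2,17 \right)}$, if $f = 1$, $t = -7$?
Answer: $- 182 \sqrt{15} \approx -704.88$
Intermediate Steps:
$z{\left(b \right)} = 5$
$F{\left(a \right)} = a$ ($F{\left(a \right)} = \frac{a}{1} = a 1 = a$)
$T{\left(I,g \right)} = \sqrt{5 + \frac{-7 + g}{3 + I}}$ ($T{\left(I,g \right)} = \sqrt{5 + \frac{g - 7}{I + 3}} = \sqrt{5 + \frac{-7 + g}{3 + I}}$)
$- 182 T{\left(-2,17 \right)} = - 182 \sqrt{\frac{8 + 17 + 5 \left(-2\right)}{3 - 2}} = - 182 \sqrt{\frac{8 + 17 - 10}{1}} = - 182 \sqrt{1 \cdot 15} = - 182 \sqrt{15}$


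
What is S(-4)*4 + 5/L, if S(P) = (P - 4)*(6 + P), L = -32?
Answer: -2053/32 ≈ -64.156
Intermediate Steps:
S(P) = (-4 + P)*(6 + P)
S(-4)*4 + 5/L = (-24 + (-4)² + 2*(-4))*4 + 5/(-32) = (-24 + 16 - 8)*4 + 5*(-1/32) = -16*4 - 5/32 = -64 - 5/32 = -2053/32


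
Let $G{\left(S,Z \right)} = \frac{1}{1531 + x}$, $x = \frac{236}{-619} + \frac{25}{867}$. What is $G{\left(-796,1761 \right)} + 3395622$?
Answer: $\frac{2789358229201245}{821457226} \approx 3.3956 \cdot 10^{6}$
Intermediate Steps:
$x = - \frac{189137}{536673}$ ($x = 236 \left(- \frac{1}{619}\right) + 25 \cdot \frac{1}{867} = - \frac{236}{619} + \frac{25}{867} = - \frac{189137}{536673} \approx -0.35243$)
$G{\left(S,Z \right)} = \frac{536673}{821457226}$ ($G{\left(S,Z \right)} = \frac{1}{1531 - \frac{189137}{536673}} = \frac{1}{\frac{821457226}{536673}} = \frac{536673}{821457226}$)
$G{\left(-796,1761 \right)} + 3395622 = \frac{536673}{821457226} + 3395622 = \frac{2789358229201245}{821457226}$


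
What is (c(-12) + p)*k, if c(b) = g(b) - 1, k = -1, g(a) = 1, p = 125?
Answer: -125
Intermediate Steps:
c(b) = 0 (c(b) = 1 - 1 = 0)
(c(-12) + p)*k = (0 + 125)*(-1) = 125*(-1) = -125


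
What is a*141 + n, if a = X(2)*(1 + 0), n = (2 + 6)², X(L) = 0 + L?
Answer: 346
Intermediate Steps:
X(L) = L
n = 64 (n = 8² = 64)
a = 2 (a = 2*(1 + 0) = 2*1 = 2)
a*141 + n = 2*141 + 64 = 282 + 64 = 346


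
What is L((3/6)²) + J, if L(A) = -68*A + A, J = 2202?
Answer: 8741/4 ≈ 2185.3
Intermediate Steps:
L(A) = -67*A
L((3/6)²) + J = -67*(3/6)² + 2202 = -67*(3*(⅙))² + 2202 = -67*(½)² + 2202 = -67*¼ + 2202 = -67/4 + 2202 = 8741/4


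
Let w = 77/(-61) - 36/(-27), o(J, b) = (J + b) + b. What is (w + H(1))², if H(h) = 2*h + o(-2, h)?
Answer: 143641/33489 ≈ 4.2892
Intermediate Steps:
o(J, b) = J + 2*b
H(h) = -2 + 4*h (H(h) = 2*h + (-2 + 2*h) = -2 + 4*h)
w = 13/183 (w = 77*(-1/61) - 36*(-1/27) = -77/61 + 4/3 = 13/183 ≈ 0.071038)
(w + H(1))² = (13/183 + (-2 + 4*1))² = (13/183 + (-2 + 4))² = (13/183 + 2)² = (379/183)² = 143641/33489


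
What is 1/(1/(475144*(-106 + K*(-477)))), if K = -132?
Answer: 29866601552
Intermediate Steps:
1/(1/(475144*(-106 + K*(-477)))) = 1/(1/(475144*(-106 - 132*(-477)))) = 1/(1/(475144*(-106 + 62964))) = 1/((1/475144)/62858) = 1/((1/475144)*(1/62858)) = 1/(1/29866601552) = 29866601552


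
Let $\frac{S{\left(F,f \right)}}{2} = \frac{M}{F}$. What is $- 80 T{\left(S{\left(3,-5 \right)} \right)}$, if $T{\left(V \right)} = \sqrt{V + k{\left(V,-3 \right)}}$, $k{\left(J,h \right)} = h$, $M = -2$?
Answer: $- \frac{80 i \sqrt{39}}{3} \approx - 166.53 i$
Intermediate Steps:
$S{\left(F,f \right)} = - \frac{4}{F}$ ($S{\left(F,f \right)} = 2 \left(- \frac{2}{F}\right) = - \frac{4}{F}$)
$T{\left(V \right)} = \sqrt{-3 + V}$ ($T{\left(V \right)} = \sqrt{V - 3} = \sqrt{-3 + V}$)
$- 80 T{\left(S{\left(3,-5 \right)} \right)} = - 80 \sqrt{-3 - \frac{4}{3}} = - 80 \sqrt{- \frac{13}{3}} = - 80 \frac{i \sqrt{39}}{3} = - \frac{80 i \sqrt{39}}{3}$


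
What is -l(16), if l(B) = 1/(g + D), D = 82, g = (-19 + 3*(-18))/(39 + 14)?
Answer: -53/4273 ≈ -0.012403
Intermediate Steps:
g = -73/53 (g = (-19 - 54)/53 = -73*1/53 = -73/53 ≈ -1.3774)
l(B) = 53/4273 (l(B) = 1/(-73/53 + 82) = 1/(4273/53) = 53/4273)
-l(16) = -1*53/4273 = -53/4273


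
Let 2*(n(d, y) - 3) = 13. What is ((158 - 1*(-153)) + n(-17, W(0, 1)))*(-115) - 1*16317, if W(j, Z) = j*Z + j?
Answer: -106349/2 ≈ -53175.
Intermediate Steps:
W(j, Z) = j + Z*j (W(j, Z) = Z*j + j = j + Z*j)
n(d, y) = 19/2 (n(d, y) = 3 + (½)*13 = 3 + 13/2 = 19/2)
((158 - 1*(-153)) + n(-17, W(0, 1)))*(-115) - 1*16317 = ((158 - 1*(-153)) + 19/2)*(-115) - 1*16317 = ((158 + 153) + 19/2)*(-115) - 16317 = (311 + 19/2)*(-115) - 16317 = (641/2)*(-115) - 16317 = -73715/2 - 16317 = -106349/2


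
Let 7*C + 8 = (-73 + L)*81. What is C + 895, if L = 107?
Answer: 9011/7 ≈ 1287.3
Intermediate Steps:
C = 2746/7 (C = -8/7 + ((-73 + 107)*81)/7 = -8/7 + (34*81)/7 = -8/7 + (1/7)*2754 = -8/7 + 2754/7 = 2746/7 ≈ 392.29)
C + 895 = 2746/7 + 895 = 9011/7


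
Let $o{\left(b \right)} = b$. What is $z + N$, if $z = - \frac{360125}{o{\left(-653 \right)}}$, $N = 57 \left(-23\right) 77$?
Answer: $- \frac{65558266}{653} \approx -1.004 \cdot 10^{5}$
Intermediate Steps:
$N = -100947$ ($N = \left(-1311\right) 77 = -100947$)
$z = \frac{360125}{653}$ ($z = - \frac{360125}{-653} = \left(-360125\right) \left(- \frac{1}{653}\right) = \frac{360125}{653} \approx 551.49$)
$z + N = \frac{360125}{653} - 100947 = - \frac{65558266}{653}$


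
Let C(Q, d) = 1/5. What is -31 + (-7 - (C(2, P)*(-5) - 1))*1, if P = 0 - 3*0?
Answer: -36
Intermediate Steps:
P = 0 (P = 0 + 0 = 0)
C(Q, d) = 1/5
-31 + (-7 - (C(2, P)*(-5) - 1))*1 = -31 + (-7 - ((1/5)*(-5) - 1))*1 = -31 + (-7 - (-1 - 1))*1 = -31 + (-7 - 1*(-2))*1 = -31 + (-7 + 2)*1 = -31 - 5*1 = -31 - 5 = -36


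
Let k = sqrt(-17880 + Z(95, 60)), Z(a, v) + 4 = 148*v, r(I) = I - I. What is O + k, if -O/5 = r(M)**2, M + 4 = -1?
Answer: 2*I*sqrt(2251) ≈ 94.889*I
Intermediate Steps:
M = -5 (M = -4 - 1 = -5)
r(I) = 0
Z(a, v) = -4 + 148*v
O = 0 (O = -5*0**2 = -5*0 = 0)
k = 2*I*sqrt(2251) (k = sqrt(-17880 + (-4 + 148*60)) = sqrt(-17880 + (-4 + 8880)) = sqrt(-17880 + 8876) = sqrt(-9004) = 2*I*sqrt(2251) ≈ 94.889*I)
O + k = 0 + 2*I*sqrt(2251) = 2*I*sqrt(2251)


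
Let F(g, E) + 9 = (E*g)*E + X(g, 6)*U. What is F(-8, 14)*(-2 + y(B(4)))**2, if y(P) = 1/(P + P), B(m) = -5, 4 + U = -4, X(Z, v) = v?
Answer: -28665/4 ≈ -7166.3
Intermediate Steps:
U = -8 (U = -4 - 4 = -8)
y(P) = 1/(2*P)
F(g, E) = -57 + g*E**2 (F(g, E) = -9 + ((E*g)*E + 6*(-8)) = -9 + (g*E**2 - 48) = -9 + (-48 + g*E**2) = -57 + g*E**2)
F(-8, 14)*(-2 + y(B(4)))**2 = (-57 - 8*14**2)*(-2 + (1/2)/(-5))**2 = (-57 - 8*196)*(-2 + (1/2)*(-1/5))**2 = (-57 - 1568)*(-2 - 1/10)**2 = -1625*(-21/10)**2 = -1625*441/100 = -28665/4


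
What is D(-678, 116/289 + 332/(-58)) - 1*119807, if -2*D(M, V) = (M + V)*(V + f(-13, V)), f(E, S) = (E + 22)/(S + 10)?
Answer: -41635022669016383/344181688900 ≈ -1.2097e+5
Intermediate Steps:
f(E, S) = (22 + E)/(10 + S)
D(M, V) = -(M + V)*(V + 9/(10 + V))/2 (D(M, V) = -(M + V)*(V + (22 - 13)/(10 + V))/2 = -(M + V)*(V + 9/(10 + V))/2)
D(-678, 116/289 + 332/(-58)) - 1*119807 = (-9*(-678) - 9*(116/289 + 332/(-58)) + (116/289 + 332/(-58))*(10 + (116/289 + 332/(-58)))*(-1*(-678) - (116/289 + 332/(-58))))/(2*(10 + (116/289 + 332/(-58)))) - 1*119807 = (6102 - 9*(116*(1/289) + 332*(-1/58)) + (116*(1/289) + 332*(-1/58))*(10 + (116*(1/289) + 332*(-1/58)))*(678 - (116*(1/289) + 332*(-1/58))))/(2*(10 + (116*(1/289) + 332*(-1/58)))) - 119807 = (6102 - 9*(116/289 - 166/29) + (116/289 - 166/29)*(10 + (116/289 - 166/29))*(678 - (116/289 - 166/29)))/(2*(10 + (116/289 - 166/29))) - 119807 = (6102 - 9*(-44610/8381) - 44610*(10 - 44610/8381)*(678 - 1*(-44610/8381))/8381)/(2*(10 - 44610/8381)) - 119807 = (6102 + 401490/8381 - 44610/8381*39200/8381*(678 + 44610/8381))/(2*(39200/8381)) - 119807 = (½)*(8381/39200)*(6102 + 401490/8381 - 44610/8381*39200/8381*5726928/8381) - 119807 = (½)*(8381/39200)*(6102 + 401490/8381 - 10014747716736000/588691170341) - 119807 = (½)*(8381/39200)*(-6394353071585328/588691170341) - 119807 = -399647066974083/344181688900 - 119807 = -41635022669016383/344181688900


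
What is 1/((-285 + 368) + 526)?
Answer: 1/609 ≈ 0.0016420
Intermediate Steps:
1/((-285 + 368) + 526) = 1/(83 + 526) = 1/609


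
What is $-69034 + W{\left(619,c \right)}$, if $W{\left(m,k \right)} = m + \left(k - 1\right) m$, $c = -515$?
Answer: $-387819$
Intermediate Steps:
$W{\left(m,k \right)} = m + m \left(-1 + k\right)$ ($W{\left(m,k \right)} = m + \left(-1 + k\right) m = m + m \left(-1 + k\right)$)
$-69034 + W{\left(619,c \right)} = -69034 - 318785 = -387819$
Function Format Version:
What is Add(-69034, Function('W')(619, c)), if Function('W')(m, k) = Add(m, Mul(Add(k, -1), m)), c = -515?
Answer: -387819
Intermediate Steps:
Function('W')(m, k) = Add(m, Mul(m, Add(-1, k))) (Function('W')(m, k) = Add(m, Mul(Add(-1, k), m)) = Add(m, Mul(m, Add(-1, k))))
Add(-69034, Function('W')(619, c)) = Add(-69034, Mul(-515, 619)) = Add(-69034, -318785) = -387819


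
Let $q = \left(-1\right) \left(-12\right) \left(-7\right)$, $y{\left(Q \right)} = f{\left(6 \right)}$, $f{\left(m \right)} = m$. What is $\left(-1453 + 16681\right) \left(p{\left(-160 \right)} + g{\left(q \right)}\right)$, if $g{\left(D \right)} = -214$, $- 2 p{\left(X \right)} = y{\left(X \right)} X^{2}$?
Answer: $-1172769192$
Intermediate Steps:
$y{\left(Q \right)} = 6$
$q = -84$ ($q = 12 \left(-7\right) = -84$)
$p{\left(X \right)} = - 3 X^{2}$ ($p{\left(X \right)} = - \frac{6 X^{2}}{2} = - 3 X^{2}$)
$\left(-1453 + 16681\right) \left(p{\left(-160 \right)} + g{\left(q \right)}\right) = \left(-1453 + 16681\right) \left(- 3 \left(-160\right)^{2} - 214\right) = 15228 \left(\left(-3\right) 25600 - 214\right) = 15228 \left(-76800 - 214\right) = 15228 \left(-77014\right) = -1172769192$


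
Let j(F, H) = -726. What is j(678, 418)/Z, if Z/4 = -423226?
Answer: 363/846452 ≈ 0.00042885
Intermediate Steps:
Z = -1692904 (Z = 4*(-423226) = -1692904)
j(678, 418)/Z = -726/(-1692904) = -726*(-1/1692904) = 363/846452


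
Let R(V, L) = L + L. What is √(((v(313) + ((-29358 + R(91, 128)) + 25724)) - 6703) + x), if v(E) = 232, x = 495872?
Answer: √486023 ≈ 697.15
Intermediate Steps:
R(V, L) = 2*L
√(((v(313) + ((-29358 + R(91, 128)) + 25724)) - 6703) + x) = √(((232 + ((-29358 + 2*128) + 25724)) - 6703) + 495872) = √(((232 + ((-29358 + 256) + 25724)) - 6703) + 495872) = √(((232 + (-29102 + 25724)) - 6703) + 495872) = √(((232 - 3378) - 6703) + 495872) = √((-3146 - 6703) + 495872) = √(-9849 + 495872) = √486023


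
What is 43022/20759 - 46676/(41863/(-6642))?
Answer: 6437547561914/869034017 ≈ 7407.7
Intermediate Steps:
43022/20759 - 46676/(41863/(-6642)) = 43022*(1/20759) - 46676/(41863*(-1/6642)) = 43022/20759 - 46676/(-41863/6642) = 43022/20759 - 46676*(-6642/41863) = 43022/20759 + 310021992/41863 = 6437547561914/869034017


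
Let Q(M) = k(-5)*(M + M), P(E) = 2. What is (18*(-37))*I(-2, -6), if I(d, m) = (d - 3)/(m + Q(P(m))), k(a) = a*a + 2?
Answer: 555/17 ≈ 32.647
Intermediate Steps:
k(a) = 2 + a² (k(a) = a² + 2 = 2 + a²)
Q(M) = 54*M (Q(M) = (2 + (-5)²)*(M + M) = (2 + 25)*(2*M) = 27*(2*M) = 54*M)
I(d, m) = (-3 + d)/(108 + m) (I(d, m) = (d - 3)/(m + 54*2) = (-3 + d)/(m + 108) = (-3 + d)/(108 + m))
(18*(-37))*I(-2, -6) = (18*(-37))*((-3 - 2)/(108 - 6)) = -666*(-5)/102 = -111*(-5)/17 = -666*(-5/102) = 555/17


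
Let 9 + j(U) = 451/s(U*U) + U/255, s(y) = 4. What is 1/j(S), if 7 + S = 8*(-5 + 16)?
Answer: 340/35383 ≈ 0.0096091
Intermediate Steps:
S = 81 (S = -7 + 8*(-5 + 16) = -7 + 8*11 = -7 + 88 = 81)
j(U) = 415/4 + U/255 (j(U) = -9 + (451/4 + U/255) = 415/4 + U/255)
1/j(S) = 1/(415/4 + (1/255)*81) = 1/(415/4 + 27/85) = 1/(35383/340) = 340/35383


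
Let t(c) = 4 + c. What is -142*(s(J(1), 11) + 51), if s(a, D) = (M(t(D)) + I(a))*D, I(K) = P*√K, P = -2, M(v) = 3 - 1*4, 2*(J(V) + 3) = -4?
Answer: -5680 + 3124*I*√5 ≈ -5680.0 + 6985.5*I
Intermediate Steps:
J(V) = -5 (J(V) = -3 + (½)*(-4) = -3 - 2 = -5)
M(v) = -1 (M(v) = 3 - 4 = -1)
I(K) = -2*√K
s(a, D) = D*(-1 - 2*√a) (s(a, D) = (-1 - 2*√a)*D = D*(-1 - 2*√a))
-142*(s(J(1), 11) + 51) = -142*(-1*11*(1 + 2*√(-5)) + 51) = -142*(-1*11*(1 + 2*(I*√5)) + 51) = -142*(-1*11*(1 + 2*I*√5) + 51) = -142*((-11 - 22*I*√5) + 51) = -142*(40 - 22*I*√5) = -5680 + 3124*I*√5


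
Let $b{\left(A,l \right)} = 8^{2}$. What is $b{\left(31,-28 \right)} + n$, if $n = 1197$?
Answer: $1261$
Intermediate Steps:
$b{\left(A,l \right)} = 64$
$b{\left(31,-28 \right)} + n = 64 + 1197 = 1261$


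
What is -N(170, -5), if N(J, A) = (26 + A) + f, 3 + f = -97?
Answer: 79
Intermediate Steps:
f = -100 (f = -3 - 97 = -100)
N(J, A) = -74 + A (N(J, A) = (26 + A) - 100 = -74 + A)
-N(170, -5) = -(-74 - 5) = -1*(-79) = 79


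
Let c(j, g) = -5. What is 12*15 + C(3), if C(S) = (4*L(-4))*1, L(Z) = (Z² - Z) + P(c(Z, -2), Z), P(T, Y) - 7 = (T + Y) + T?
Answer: 232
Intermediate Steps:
P(T, Y) = 7 + Y + 2*T (P(T, Y) = 7 + ((T + Y) + T) = 7 + (Y + 2*T) = 7 + Y + 2*T)
L(Z) = -3 + Z² (L(Z) = (Z² - Z) + (7 + Z + 2*(-5)) = (Z² - Z) + (7 + Z - 10) = (Z² - Z) + (-3 + Z) = -3 + Z²)
C(S) = 52 (C(S) = (4*(-3 + (-4)²))*1 = (4*(-3 + 16))*1 = (4*13)*1 = 52*1 = 52)
12*15 + C(3) = 12*15 + 52 = 180 + 52 = 232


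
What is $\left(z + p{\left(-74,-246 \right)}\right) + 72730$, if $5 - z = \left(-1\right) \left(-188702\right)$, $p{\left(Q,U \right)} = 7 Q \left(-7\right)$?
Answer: $-112341$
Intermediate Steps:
$p{\left(Q,U \right)} = - 49 Q$
$z = -188697$ ($z = 5 - \left(-1\right) \left(-188702\right) = 5 - 188702 = -188697$)
$\left(z + p{\left(-74,-246 \right)}\right) + 72730 = \left(-188697 - -3626\right) + 72730 = \left(-188697 + 3626\right) + 72730 = -185071 + 72730 = -112341$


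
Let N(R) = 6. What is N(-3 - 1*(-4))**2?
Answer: 36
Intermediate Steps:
N(-3 - 1*(-4))**2 = 6**2 = 36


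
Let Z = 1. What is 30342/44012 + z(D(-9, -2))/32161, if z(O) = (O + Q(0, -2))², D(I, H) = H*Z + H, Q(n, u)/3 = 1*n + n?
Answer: 488266627/707734966 ≈ 0.68990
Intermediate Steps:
Q(n, u) = 6*n (Q(n, u) = 3*(1*n + n) = 3*(n + n) = 3*(2*n) = 6*n)
D(I, H) = 2*H (D(I, H) = H*1 + H = H + H = 2*H)
z(O) = O² (z(O) = (O + 6*0)² = (O + 0)² = O²)
30342/44012 + z(D(-9, -2))/32161 = 30342/44012 + (2*(-2))²/32161 = 30342*(1/44012) + (-4)²*(1/32161) = 15171/22006 + 16*(1/32161) = 15171/22006 + 16/32161 = 488266627/707734966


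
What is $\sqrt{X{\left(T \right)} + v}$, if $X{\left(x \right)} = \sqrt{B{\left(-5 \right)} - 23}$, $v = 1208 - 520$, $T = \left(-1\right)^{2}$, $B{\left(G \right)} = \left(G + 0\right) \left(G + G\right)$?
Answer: $\sqrt{688 + 3 \sqrt{3}} \approx 26.329$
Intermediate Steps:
$B{\left(G \right)} = 2 G^{2}$ ($B{\left(G \right)} = G 2 G = 2 G^{2}$)
$T = 1$
$v = 688$
$X{\left(x \right)} = 3 \sqrt{3}$ ($X{\left(x \right)} = \sqrt{2 \left(-5\right)^{2} - 23} = \sqrt{2 \cdot 25 - 23} = \sqrt{50 - 23} = \sqrt{27} = 3 \sqrt{3}$)
$\sqrt{X{\left(T \right)} + v} = \sqrt{3 \sqrt{3} + 688} = \sqrt{688 + 3 \sqrt{3}}$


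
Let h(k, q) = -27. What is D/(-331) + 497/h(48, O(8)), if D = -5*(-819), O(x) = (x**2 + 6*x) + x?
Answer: -275072/8937 ≈ -30.779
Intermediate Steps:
O(x) = x**2 + 7*x
D = 4095
D/(-331) + 497/h(48, O(8)) = 4095/(-331) + 497/(-27) = 4095*(-1/331) + 497*(-1/27) = -4095/331 - 497/27 = -275072/8937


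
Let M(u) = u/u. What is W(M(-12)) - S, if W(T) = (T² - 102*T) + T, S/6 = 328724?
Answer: -1972444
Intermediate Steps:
S = 1972344 (S = 6*328724 = 1972344)
M(u) = 1
W(T) = T² - 101*T
W(M(-12)) - S = 1*(-101 + 1) - 1*1972344 = 1*(-100) - 1972344 = -100 - 1972344 = -1972444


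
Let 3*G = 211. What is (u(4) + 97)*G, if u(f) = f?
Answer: 21311/3 ≈ 7103.7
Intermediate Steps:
G = 211/3 (G = (⅓)*211 = 211/3 ≈ 70.333)
(u(4) + 97)*G = (4 + 97)*(211/3) = 101*(211/3) = 21311/3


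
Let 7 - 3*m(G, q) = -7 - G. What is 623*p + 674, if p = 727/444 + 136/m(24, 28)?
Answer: 70720211/8436 ≈ 8383.1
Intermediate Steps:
m(G, q) = 14/3 + G/3 (m(G, q) = 7/3 - (-7 - G)/3 = 7/3 + (7/3 + G/3) = 14/3 + G/3)
p = 104389/8436 (p = 727/444 + 136/(14/3 + (⅓)*24) = 727*(1/444) + 136/(14/3 + 8) = 727/444 + 136/(38/3) = 727/444 + 136*(3/38) = 727/444 + 204/19 = 104389/8436 ≈ 12.374)
623*p + 674 = 623*(104389/8436) + 674 = 65034347/8436 + 674 = 70720211/8436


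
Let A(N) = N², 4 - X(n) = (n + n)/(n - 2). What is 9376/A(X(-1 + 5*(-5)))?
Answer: 459424/225 ≈ 2041.9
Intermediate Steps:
X(n) = 4 - 2*n/(-2 + n) (X(n) = 4 - (n + n)/(n - 2) = 4 - 2*n/(-2 + n))
9376/A(X(-1 + 5*(-5))) = 9376/((2*(-4 + (-1 + 5*(-5)))/(-2 + (-1 + 5*(-5))))²) = 9376/((2*(-4 + (-1 - 25))/(-2 + (-1 - 25)))²) = 9376/((2*(-4 - 26)/(-2 - 26))²) = 9376/((2*(-30)/(-28))²) = 9376/((2*(-1/28)*(-30))²) = 9376/((15/7)²) = 9376/(225/49) = 9376*(49/225) = 459424/225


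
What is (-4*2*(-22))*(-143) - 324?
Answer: -25492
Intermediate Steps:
(-4*2*(-22))*(-143) - 324 = -8*(-22)*(-143) - 324 = 176*(-143) - 324 = -25168 - 324 = -25492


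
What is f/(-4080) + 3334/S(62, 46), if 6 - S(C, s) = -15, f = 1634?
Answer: 2261401/14280 ≈ 158.36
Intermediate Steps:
S(C, s) = 21 (S(C, s) = 6 - 1*(-15) = 6 + 15 = 21)
f/(-4080) + 3334/S(62, 46) = 1634/(-4080) + 3334/21 = 1634*(-1/4080) + 3334*(1/21) = -817/2040 + 3334/21 = 2261401/14280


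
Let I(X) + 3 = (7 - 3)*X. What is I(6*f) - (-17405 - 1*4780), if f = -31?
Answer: 21438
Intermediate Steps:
I(X) = -3 + 4*X (I(X) = -3 + (7 - 3)*X = -3 + 4*X)
I(6*f) - (-17405 - 1*4780) = (-3 + 4*(6*(-31))) - (-17405 - 1*4780) = (-3 + 4*(-186)) - (-17405 - 4780) = (-3 - 744) - 1*(-22185) = -747 + 22185 = 21438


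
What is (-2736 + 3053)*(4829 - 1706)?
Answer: 989991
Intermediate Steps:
(-2736 + 3053)*(4829 - 1706) = 317*3123 = 989991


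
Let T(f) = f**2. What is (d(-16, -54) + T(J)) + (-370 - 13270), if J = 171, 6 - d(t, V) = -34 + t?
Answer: 15657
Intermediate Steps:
d(t, V) = 40 - t (d(t, V) = 6 - (-34 + t) = 6 + (34 - t) = 40 - t)
(d(-16, -54) + T(J)) + (-370 - 13270) = ((40 - 1*(-16)) + 171**2) + (-370 - 13270) = ((40 + 16) + 29241) - 13640 = (56 + 29241) - 13640 = 29297 - 13640 = 15657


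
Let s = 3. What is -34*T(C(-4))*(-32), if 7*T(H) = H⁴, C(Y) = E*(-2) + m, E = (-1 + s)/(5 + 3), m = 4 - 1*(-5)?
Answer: 5679428/7 ≈ 8.1135e+5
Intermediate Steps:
m = 9 (m = 4 + 5 = 9)
E = ¼ (E = (-1 + 3)/(5 + 3) = 2/8 = 2*(⅛) = ¼ ≈ 0.25000)
C(Y) = 17/2 (C(Y) = (¼)*(-2) + 9 = -½ + 9 = 17/2)
T(H) = H⁴/7
-34*T(C(-4))*(-32) = -34*(17/2)⁴/7*(-32) = -34*83521/(7*16)*(-32) = -34*83521/112*(-32) = -1419857/56*(-32) = 5679428/7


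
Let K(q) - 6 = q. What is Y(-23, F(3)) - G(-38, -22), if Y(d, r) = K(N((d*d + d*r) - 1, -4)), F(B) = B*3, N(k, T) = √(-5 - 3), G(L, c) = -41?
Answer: 47 + 2*I*√2 ≈ 47.0 + 2.8284*I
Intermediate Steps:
N(k, T) = 2*I*√2 (N(k, T) = √(-8) = 2*I*√2)
K(q) = 6 + q
F(B) = 3*B
Y(d, r) = 6 + 2*I*√2
Y(-23, F(3)) - G(-38, -22) = (6 + 2*I*√2) - 1*(-41) = (6 + 2*I*√2) + 41 = 47 + 2*I*√2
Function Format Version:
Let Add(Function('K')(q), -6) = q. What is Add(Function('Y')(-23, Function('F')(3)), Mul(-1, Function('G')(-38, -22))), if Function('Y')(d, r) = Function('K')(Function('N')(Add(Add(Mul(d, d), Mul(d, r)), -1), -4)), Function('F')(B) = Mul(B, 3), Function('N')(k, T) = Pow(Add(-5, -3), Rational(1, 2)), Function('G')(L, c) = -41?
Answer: Add(47, Mul(2, I, Pow(2, Rational(1, 2)))) ≈ Add(47.000, Mul(2.8284, I))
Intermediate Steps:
Function('N')(k, T) = Mul(2, I, Pow(2, Rational(1, 2))) (Function('N')(k, T) = Pow(-8, Rational(1, 2)) = Mul(2, I, Pow(2, Rational(1, 2))))
Function('K')(q) = Add(6, q)
Function('F')(B) = Mul(3, B)
Function('Y')(d, r) = Add(6, Mul(2, I, Pow(2, Rational(1, 2))))
Add(Function('Y')(-23, Function('F')(3)), Mul(-1, Function('G')(-38, -22))) = Add(Add(6, Mul(2, I, Pow(2, Rational(1, 2)))), Mul(-1, -41)) = Add(Add(6, Mul(2, I, Pow(2, Rational(1, 2)))), 41) = Add(47, Mul(2, I, Pow(2, Rational(1, 2))))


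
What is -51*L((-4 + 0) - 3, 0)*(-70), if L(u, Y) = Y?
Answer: 0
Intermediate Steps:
-51*L((-4 + 0) - 3, 0)*(-70) = -51*0*(-70) = 0*(-70) = 0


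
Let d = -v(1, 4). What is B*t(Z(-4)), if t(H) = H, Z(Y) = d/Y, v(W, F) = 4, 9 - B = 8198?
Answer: -8189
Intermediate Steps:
B = -8189 (B = 9 - 1*8198 = 9 - 8198 = -8189)
d = -4 (d = -1*4 = -4)
Z(Y) = -4/Y
B*t(Z(-4)) = -(-32756)/(-4) = -(-32756)*(-1)/4 = -8189*1 = -8189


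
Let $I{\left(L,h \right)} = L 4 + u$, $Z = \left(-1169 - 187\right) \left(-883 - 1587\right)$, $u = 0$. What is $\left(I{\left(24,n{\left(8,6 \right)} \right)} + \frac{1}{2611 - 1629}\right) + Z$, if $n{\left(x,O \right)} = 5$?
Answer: $\frac{3289126513}{982} \approx 3.3494 \cdot 10^{6}$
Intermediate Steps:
$Z = 3349320$ ($Z = \left(-1356\right) \left(-2470\right) = 3349320$)
$I{\left(L,h \right)} = 4 L$ ($I{\left(L,h \right)} = L 4 + 0 = 4 L + 0 = 4 L$)
$\left(I{\left(24,n{\left(8,6 \right)} \right)} + \frac{1}{2611 - 1629}\right) + Z = \left(4 \cdot 24 + \frac{1}{2611 - 1629}\right) + 3349320 = \left(96 + \frac{1}{982}\right) + 3349320 = \frac{94273}{982} + 3349320 = \frac{3289126513}{982}$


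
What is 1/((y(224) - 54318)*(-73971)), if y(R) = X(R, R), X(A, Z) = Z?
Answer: 1/4001387274 ≈ 2.4991e-10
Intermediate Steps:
y(R) = R
1/((y(224) - 54318)*(-73971)) = 1/((224 - 54318)*(-73971)) = -1/73971/(-54094) = -1/54094*(-1/73971) = 1/4001387274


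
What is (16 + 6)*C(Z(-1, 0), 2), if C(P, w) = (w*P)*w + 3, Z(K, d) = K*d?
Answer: 66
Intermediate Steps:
C(P, w) = 3 + P*w² (C(P, w) = (P*w)*w + 3 = P*w² + 3 = 3 + P*w²)
(16 + 6)*C(Z(-1, 0), 2) = (16 + 6)*(3 - 1*0*2²) = 22*(3 + 0*4) = 22*(3 + 0) = 22*3 = 66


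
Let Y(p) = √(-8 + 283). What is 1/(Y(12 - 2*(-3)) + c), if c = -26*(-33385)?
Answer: 15782/13698933815 - √11/150688271965 ≈ 1.1520e-6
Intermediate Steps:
Y(p) = 5*√11 (Y(p) = √275 = 5*√11)
c = 868010
1/(Y(12 - 2*(-3)) + c) = 1/(5*√11 + 868010) = 1/(868010 + 5*√11)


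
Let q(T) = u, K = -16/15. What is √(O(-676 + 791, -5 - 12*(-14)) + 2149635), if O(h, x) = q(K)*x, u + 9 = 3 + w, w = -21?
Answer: √2145234 ≈ 1464.7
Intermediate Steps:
K = -16/15 (K = -16*1/15 = -16/15 ≈ -1.0667)
u = -27 (u = -9 + (3 - 21) = -9 - 18 = -27)
q(T) = -27
O(h, x) = -27*x
√(O(-676 + 791, -5 - 12*(-14)) + 2149635) = √(-27*(-5 - 12*(-14)) + 2149635) = √(-27*(-5 + 168) + 2149635) = √(-27*163 + 2149635) = √(-4401 + 2149635) = √2145234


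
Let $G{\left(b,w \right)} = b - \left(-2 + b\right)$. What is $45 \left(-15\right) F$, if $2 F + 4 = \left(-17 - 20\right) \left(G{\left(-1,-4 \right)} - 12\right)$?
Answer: $-123525$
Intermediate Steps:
$G{\left(b,w \right)} = 2$
$F = 183$ ($F = -2 + \frac{\left(-17 - 20\right) \left(2 - 12\right)}{2} = -2 + \frac{\left(-37\right) \left(-10\right)}{2} = -2 + \frac{1}{2} \cdot 370 = -2 + 185 = 183$)
$45 \left(-15\right) F = 45 \left(-15\right) 183 = \left(-675\right) 183 = -123525$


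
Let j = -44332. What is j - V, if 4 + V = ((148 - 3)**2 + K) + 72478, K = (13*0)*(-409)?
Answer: -137831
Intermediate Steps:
K = 0 (K = 0*(-409) = 0)
V = 93499 (V = -4 + (((148 - 3)**2 + 0) + 72478) = -4 + ((145**2 + 0) + 72478) = -4 + ((21025 + 0) + 72478) = -4 + (21025 + 72478) = -4 + 93503 = 93499)
j - V = -44332 - 1*93499 = -44332 - 93499 = -137831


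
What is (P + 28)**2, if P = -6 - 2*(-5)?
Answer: 1024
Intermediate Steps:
P = 4 (P = -6 + 10 = 4)
(P + 28)**2 = (4 + 28)**2 = 32**2 = 1024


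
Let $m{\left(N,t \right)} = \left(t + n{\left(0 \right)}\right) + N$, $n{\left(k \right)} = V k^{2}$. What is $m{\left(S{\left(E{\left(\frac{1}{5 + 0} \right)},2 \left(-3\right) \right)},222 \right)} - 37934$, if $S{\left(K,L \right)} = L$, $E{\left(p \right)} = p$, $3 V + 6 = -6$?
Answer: $-37718$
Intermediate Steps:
$V = -4$ ($V = -2 + \frac{1}{3} \left(-6\right) = -2 - 2 = -4$)
$n{\left(k \right)} = - 4 k^{2}$
$m{\left(N,t \right)} = N + t$ ($m{\left(N,t \right)} = \left(t - 4 \cdot 0^{2}\right) + N = \left(t - 0\right) + N = \left(t + 0\right) + N = t + N = N + t$)
$m{\left(S{\left(E{\left(\frac{1}{5 + 0} \right)},2 \left(-3\right) \right)},222 \right)} - 37934 = \left(2 \left(-3\right) + 222\right) - 37934 = \left(-6 + 222\right) - 37934 = 216 - 37934 = -37718$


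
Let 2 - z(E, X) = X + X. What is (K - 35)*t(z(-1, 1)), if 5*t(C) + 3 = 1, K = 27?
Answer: 16/5 ≈ 3.2000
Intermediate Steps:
z(E, X) = 2 - 2*X (z(E, X) = 2 - (X + X) = 2 - 2*X)
t(C) = -⅖ (t(C) = -⅗ + (⅕)*1 = -⅗ + ⅕ = -⅖)
(K - 35)*t(z(-1, 1)) = (27 - 35)*(-⅖) = -8*(-⅖) = 16/5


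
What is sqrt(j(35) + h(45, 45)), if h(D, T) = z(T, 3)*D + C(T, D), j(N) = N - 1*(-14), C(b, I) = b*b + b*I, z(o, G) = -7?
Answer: 2*sqrt(946) ≈ 61.514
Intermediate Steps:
C(b, I) = b**2 + I*b
j(N) = 14 + N (j(N) = N + 14 = 14 + N)
h(D, T) = -7*D + T*(D + T)
sqrt(j(35) + h(45, 45)) = sqrt((14 + 35) + (-7*45 + 45*(45 + 45))) = sqrt(49 + (-315 + 45*90)) = sqrt(49 + (-315 + 4050)) = sqrt(49 + 3735) = sqrt(3784) = 2*sqrt(946)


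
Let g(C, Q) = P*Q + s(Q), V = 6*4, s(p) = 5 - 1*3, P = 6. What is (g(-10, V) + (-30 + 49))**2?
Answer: 27225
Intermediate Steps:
s(p) = 2 (s(p) = 5 - 3 = 2)
V = 24
g(C, Q) = 2 + 6*Q (g(C, Q) = 6*Q + 2 = 2 + 6*Q)
(g(-10, V) + (-30 + 49))**2 = ((2 + 6*24) + (-30 + 49))**2 = ((2 + 144) + 19)**2 = (146 + 19)**2 = 165**2 = 27225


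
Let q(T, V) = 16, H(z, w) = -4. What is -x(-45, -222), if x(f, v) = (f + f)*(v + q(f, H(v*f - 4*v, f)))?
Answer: -18540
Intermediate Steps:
x(f, v) = 2*f*(16 + v) (x(f, v) = (f + f)*(v + 16) = (2*f)*(16 + v) = 2*f*(16 + v))
-x(-45, -222) = -2*(-45)*(16 - 222) = -2*(-45)*(-206) = -1*18540 = -18540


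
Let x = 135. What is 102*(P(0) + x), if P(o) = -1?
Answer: 13668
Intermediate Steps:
102*(P(0) + x) = 102*(-1 + 135) = 102*134 = 13668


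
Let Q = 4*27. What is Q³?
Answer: 1259712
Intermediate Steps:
Q = 108
Q³ = 108³ = 1259712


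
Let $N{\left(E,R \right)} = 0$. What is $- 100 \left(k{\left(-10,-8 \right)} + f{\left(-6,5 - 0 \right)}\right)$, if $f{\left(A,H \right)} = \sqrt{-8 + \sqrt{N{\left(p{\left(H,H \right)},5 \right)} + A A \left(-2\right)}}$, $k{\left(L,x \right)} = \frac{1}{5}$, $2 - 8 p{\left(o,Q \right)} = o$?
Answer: $-20 - 100 \sqrt{-8 + 6 i \sqrt{2}} \approx -155.31 - 313.54 i$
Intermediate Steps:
$p{\left(o,Q \right)} = \frac{1}{4} - \frac{o}{8}$
$k{\left(L,x \right)} = \frac{1}{5}$
$f{\left(A,H \right)} = \sqrt{-8 + \sqrt{2} \sqrt{- A^{2}}}$ ($f{\left(A,H \right)} = \sqrt{-8 + \sqrt{0 + A A \left(-2\right)}} = \sqrt{-8 + \sqrt{0 + A^{2} \left(-2\right)}} = \sqrt{-8 + \sqrt{0 - 2 A^{2}}} = \sqrt{-8 + \sqrt{- 2 A^{2}}} = \sqrt{-8 + \sqrt{2} \sqrt{- A^{2}}}$)
$- 100 \left(k{\left(-10,-8 \right)} + f{\left(-6,5 - 0 \right)}\right) = - 100 \left(\frac{1}{5} + \sqrt{-8 + \sqrt{2} \sqrt{- \left(-6\right)^{2}}}\right) = - 100 \left(\frac{1}{5} + \sqrt{-8 + \sqrt{2} \sqrt{\left(-1\right) 36}}\right) = - 100 \left(\frac{1}{5} + \sqrt{-8 + \sqrt{2} \sqrt{-36}}\right) = - 100 \left(\frac{1}{5} + \sqrt{-8 + \sqrt{2} \cdot 6 i}\right) = - 100 \left(\frac{1}{5} + \sqrt{-8 + 6 i \sqrt{2}}\right) = -20 - 100 \sqrt{-8 + 6 i \sqrt{2}}$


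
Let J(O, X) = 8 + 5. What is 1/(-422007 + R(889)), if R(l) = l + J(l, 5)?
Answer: -1/421105 ≈ -2.3747e-6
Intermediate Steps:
J(O, X) = 13
R(l) = 13 + l (R(l) = l + 13 = 13 + l)
1/(-422007 + R(889)) = 1/(-422007 + (13 + 889)) = 1/(-422007 + 902) = 1/(-421105) = -1/421105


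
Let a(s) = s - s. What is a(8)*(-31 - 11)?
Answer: 0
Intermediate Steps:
a(s) = 0
a(8)*(-31 - 11) = 0*(-31 - 11) = 0*(-42) = 0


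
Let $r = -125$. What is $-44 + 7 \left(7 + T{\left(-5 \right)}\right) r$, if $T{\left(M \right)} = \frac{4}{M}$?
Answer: $-5469$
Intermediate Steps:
$-44 + 7 \left(7 + T{\left(-5 \right)}\right) r = -44 + 7 \left(7 + \frac{4}{-5}\right) \left(-125\right) = -44 + 7 \left(7 + 4 \left(- \frac{1}{5}\right)\right) \left(-125\right) = -44 + 7 \left(7 - \frac{4}{5}\right) \left(-125\right) = -44 + 7 \cdot \frac{31}{5} \left(-125\right) = -44 + \frac{217}{5} \left(-125\right) = -44 - 5425 = -5469$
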